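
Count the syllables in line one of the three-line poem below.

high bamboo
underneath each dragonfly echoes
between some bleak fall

Line one: high (1), bamboo (2) → 3

3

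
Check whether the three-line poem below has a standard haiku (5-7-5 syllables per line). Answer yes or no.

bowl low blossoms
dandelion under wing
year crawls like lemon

No

Line 1: "bowl low blossoms": 1+1+2 = 4 (expected 5)
Line 2: "dandelion under wing": 4+2+1 = 7 ✓
Line 3: "year crawls like lemon": 1+1+1+2 = 5 ✓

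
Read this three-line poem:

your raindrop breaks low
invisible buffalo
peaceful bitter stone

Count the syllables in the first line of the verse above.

5

The first line: "your raindrop breaks low": 1+2+1+1 = 5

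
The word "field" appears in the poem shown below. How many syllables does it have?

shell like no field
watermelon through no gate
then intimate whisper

1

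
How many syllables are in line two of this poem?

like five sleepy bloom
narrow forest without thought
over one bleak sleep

Line two: narrow (2), forest (2), without (2), thought (1) → 7

7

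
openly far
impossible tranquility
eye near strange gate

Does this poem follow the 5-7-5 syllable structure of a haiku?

Line 1: openly (3), far (1) → 4 (expected 5)
Line 2: impossible (4), tranquility (4) → 8 (expected 7)
Line 3: eye (1), near (1), strange (1), gate (1) → 4 (expected 5)

No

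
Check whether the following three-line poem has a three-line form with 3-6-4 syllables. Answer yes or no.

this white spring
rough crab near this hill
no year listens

Line 1: "this white spring": 1+1+1 = 3 ✓
Line 2: "rough crab near this hill": 1+1+1+1+1 = 5 (expected 6)
Line 3: "no year listens": 1+1+2 = 4 ✓

No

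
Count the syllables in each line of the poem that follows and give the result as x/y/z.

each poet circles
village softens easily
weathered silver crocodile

Line 1: "each poet circles": 1+2+2 = 5
Line 2: "village softens easily": 2+2+3 = 7
Line 3: "weathered silver crocodile": 2+2+3 = 7

5/7/7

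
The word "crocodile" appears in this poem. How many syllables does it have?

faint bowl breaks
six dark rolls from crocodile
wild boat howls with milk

3

"crocodile" has 3 syllables.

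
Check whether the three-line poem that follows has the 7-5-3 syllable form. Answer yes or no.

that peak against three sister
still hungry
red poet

No

Line 1: that (1), peak (1), against (2), three (1), sister (2) → 7 ✓
Line 2: still (1), hungry (2) → 3 (expected 5)
Line 3: red (1), poet (2) → 3 ✓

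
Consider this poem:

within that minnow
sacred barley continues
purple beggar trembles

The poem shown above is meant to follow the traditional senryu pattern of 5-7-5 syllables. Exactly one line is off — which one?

Line 3

Line 1: within(2) + that(1) + minnow(2) = 5 ✓
Line 2: sacred(2) + barley(2) + continues(3) = 7 ✓
Line 3: purple(2) + beggar(2) + trembles(2) = 6 (expected 5)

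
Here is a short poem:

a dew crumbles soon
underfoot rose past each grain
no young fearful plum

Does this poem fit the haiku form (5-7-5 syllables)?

Line 1: a (1), dew (1), crumbles (2), soon (1) → 5 ✓
Line 2: underfoot (3), rose (1), past (1), each (1), grain (1) → 7 ✓
Line 3: no (1), young (1), fearful (2), plum (1) → 5 ✓

Yes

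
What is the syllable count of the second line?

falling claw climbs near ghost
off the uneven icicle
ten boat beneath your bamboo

8

The second line: off(1) + the(1) + uneven(3) + icicle(3) = 8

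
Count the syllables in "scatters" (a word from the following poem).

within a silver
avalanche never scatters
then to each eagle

2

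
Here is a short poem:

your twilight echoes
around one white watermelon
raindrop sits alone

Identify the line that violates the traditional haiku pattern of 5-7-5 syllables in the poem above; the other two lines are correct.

Line 1: "your twilight echoes": 1+2+2 = 5 ✓
Line 2: "around one white watermelon": 2+1+1+4 = 8 (expected 7)
Line 3: "raindrop sits alone": 2+1+2 = 5 ✓

Line 2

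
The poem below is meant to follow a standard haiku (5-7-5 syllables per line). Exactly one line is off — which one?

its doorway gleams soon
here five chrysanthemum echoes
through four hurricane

Line 1: its (1), doorway (2), gleams (1), soon (1) → 5 ✓
Line 2: here (1), five (1), chrysanthemum (4), echoes (2) → 8 (expected 7)
Line 3: through (1), four (1), hurricane (3) → 5 ✓

Line 2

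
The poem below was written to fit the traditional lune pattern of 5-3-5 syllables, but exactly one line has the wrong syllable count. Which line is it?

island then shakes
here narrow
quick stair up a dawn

Line 1: "island then shakes": 2+1+1 = 4 (expected 5)
Line 2: "here narrow": 1+2 = 3 ✓
Line 3: "quick stair up a dawn": 1+1+1+1+1 = 5 ✓

Line 1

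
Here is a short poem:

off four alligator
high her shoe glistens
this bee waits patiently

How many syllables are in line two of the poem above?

5

Line two: high (1), her (1), shoe (1), glistens (2) → 5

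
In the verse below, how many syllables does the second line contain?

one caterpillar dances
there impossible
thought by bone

5

The second line: there(1) + impossible(4) = 5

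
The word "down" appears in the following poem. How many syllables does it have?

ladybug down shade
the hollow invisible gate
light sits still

1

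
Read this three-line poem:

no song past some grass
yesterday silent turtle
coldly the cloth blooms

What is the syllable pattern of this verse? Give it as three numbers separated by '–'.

Line 1: no(1) + song(1) + past(1) + some(1) + grass(1) = 5
Line 2: yesterday(3) + silent(2) + turtle(2) = 7
Line 3: coldly(2) + the(1) + cloth(1) + blooms(1) = 5

5–7–5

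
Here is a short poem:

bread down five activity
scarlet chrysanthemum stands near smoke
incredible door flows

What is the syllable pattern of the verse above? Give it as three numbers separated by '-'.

Line 1: bread (1), down (1), five (1), activity (4) → 7
Line 2: scarlet (2), chrysanthemum (4), stands (1), near (1), smoke (1) → 9
Line 3: incredible (4), door (1), flows (1) → 6

7-9-6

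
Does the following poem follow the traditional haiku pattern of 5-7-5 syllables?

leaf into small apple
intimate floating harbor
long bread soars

No

Line 1: leaf(1) + into(2) + small(1) + apple(2) = 6 (expected 5)
Line 2: intimate(3) + floating(2) + harbor(2) = 7 ✓
Line 3: long(1) + bread(1) + soars(1) = 3 (expected 5)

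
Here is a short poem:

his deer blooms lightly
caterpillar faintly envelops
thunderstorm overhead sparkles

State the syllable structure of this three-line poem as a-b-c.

5-9-8

Line 1: his(1) + deer(1) + blooms(1) + lightly(2) = 5
Line 2: caterpillar(4) + faintly(2) + envelops(3) = 9
Line 3: thunderstorm(3) + overhead(3) + sparkles(2) = 8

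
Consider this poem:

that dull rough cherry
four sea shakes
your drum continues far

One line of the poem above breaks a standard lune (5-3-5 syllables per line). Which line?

Line 1: that (1), dull (1), rough (1), cherry (2) → 5 ✓
Line 2: four (1), sea (1), shakes (1) → 3 ✓
Line 3: your (1), drum (1), continues (3), far (1) → 6 (expected 5)

Line 3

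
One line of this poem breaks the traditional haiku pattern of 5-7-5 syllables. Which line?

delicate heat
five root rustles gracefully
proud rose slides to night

Line 1: delicate (3), heat (1) → 4 (expected 5)
Line 2: five (1), root (1), rustles (2), gracefully (3) → 7 ✓
Line 3: proud (1), rose (1), slides (1), to (1), night (1) → 5 ✓

The first line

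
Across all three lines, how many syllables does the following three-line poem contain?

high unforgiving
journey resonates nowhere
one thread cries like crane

Line 1: "high unforgiving": 1+4 = 5
Line 2: "journey resonates nowhere": 2+3+2 = 7
Line 3: "one thread cries like crane": 1+1+1+1+1 = 5
Total: 5 + 7 + 5 = 17

17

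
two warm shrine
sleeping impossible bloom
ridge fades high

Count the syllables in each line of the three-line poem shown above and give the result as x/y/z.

Line 1: "two warm shrine": 1+1+1 = 3
Line 2: "sleeping impossible bloom": 2+4+1 = 7
Line 3: "ridge fades high": 1+1+1 = 3

3/7/3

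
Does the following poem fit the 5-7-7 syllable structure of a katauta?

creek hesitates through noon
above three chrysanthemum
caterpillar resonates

No

Line 1: creek (1), hesitates (3), through (1), noon (1) → 6 (expected 5)
Line 2: above (2), three (1), chrysanthemum (4) → 7 ✓
Line 3: caterpillar (4), resonates (3) → 7 ✓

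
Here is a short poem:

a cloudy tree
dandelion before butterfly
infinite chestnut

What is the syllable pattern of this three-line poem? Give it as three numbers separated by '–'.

4–9–5

Line 1: a(1) + cloudy(2) + tree(1) = 4
Line 2: dandelion(4) + before(2) + butterfly(3) = 9
Line 3: infinite(3) + chestnut(2) = 5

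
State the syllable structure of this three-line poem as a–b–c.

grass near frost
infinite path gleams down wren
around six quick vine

Line 1: "grass near frost": 1+1+1 = 3
Line 2: "infinite path gleams down wren": 3+1+1+1+1 = 7
Line 3: "around six quick vine": 2+1+1+1 = 5

3–7–5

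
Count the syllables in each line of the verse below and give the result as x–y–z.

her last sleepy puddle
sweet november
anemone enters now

6–4–7

Line 1: her (1), last (1), sleepy (2), puddle (2) → 6
Line 2: sweet (1), november (3) → 4
Line 3: anemone (4), enters (2), now (1) → 7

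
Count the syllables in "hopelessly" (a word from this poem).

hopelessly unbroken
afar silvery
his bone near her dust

3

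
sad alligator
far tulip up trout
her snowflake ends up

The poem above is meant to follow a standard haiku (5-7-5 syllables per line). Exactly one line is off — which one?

Line 1: "sad alligator": 1+4 = 5 ✓
Line 2: "far tulip up trout": 1+2+1+1 = 5 (expected 7)
Line 3: "her snowflake ends up": 1+2+1+1 = 5 ✓

The second line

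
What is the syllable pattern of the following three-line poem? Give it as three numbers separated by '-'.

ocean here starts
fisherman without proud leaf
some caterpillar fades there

4-7-7

Line 1: ocean (2), here (1), starts (1) → 4
Line 2: fisherman (3), without (2), proud (1), leaf (1) → 7
Line 3: some (1), caterpillar (4), fades (1), there (1) → 7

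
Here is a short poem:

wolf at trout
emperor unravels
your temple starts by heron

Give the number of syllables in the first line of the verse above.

The first line: "wolf at trout": 1+1+1 = 3

3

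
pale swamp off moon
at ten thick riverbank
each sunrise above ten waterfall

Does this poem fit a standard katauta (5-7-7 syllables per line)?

No

Line 1: "pale swamp off moon": 1+1+1+1 = 4 (expected 5)
Line 2: "at ten thick riverbank": 1+1+1+3 = 6 (expected 7)
Line 3: "each sunrise above ten waterfall": 1+2+2+1+3 = 9 (expected 7)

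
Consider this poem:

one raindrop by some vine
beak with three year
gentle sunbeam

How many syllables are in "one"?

1

"one" has 1 syllable.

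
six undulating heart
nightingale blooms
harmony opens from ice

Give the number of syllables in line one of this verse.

6

Line one: "six undulating heart": 1+4+1 = 6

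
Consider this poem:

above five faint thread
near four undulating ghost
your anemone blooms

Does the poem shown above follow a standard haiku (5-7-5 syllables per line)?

Line 1: "above five faint thread": 2+1+1+1 = 5 ✓
Line 2: "near four undulating ghost": 1+1+4+1 = 7 ✓
Line 3: "your anemone blooms": 1+4+1 = 6 (expected 5)

No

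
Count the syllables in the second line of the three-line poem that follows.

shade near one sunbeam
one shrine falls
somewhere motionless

3

The second line: one (1), shrine (1), falls (1) → 3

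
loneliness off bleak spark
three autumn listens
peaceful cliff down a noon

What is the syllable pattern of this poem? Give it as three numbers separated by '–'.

6–5–6

Line 1: loneliness(3) + off(1) + bleak(1) + spark(1) = 6
Line 2: three(1) + autumn(2) + listens(2) = 5
Line 3: peaceful(2) + cliff(1) + down(1) + a(1) + noon(1) = 6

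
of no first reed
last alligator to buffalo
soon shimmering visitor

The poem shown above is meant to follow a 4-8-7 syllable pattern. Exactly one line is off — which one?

The second line

Line 1: of(1) + no(1) + first(1) + reed(1) = 4 ✓
Line 2: last(1) + alligator(4) + to(1) + buffalo(3) = 9 (expected 8)
Line 3: soon(1) + shimmering(3) + visitor(3) = 7 ✓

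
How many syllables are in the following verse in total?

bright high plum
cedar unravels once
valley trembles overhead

Line 1: "bright high plum": 1+1+1 = 3
Line 2: "cedar unravels once": 2+3+1 = 6
Line 3: "valley trembles overhead": 2+2+3 = 7
Total: 3 + 6 + 7 = 16

16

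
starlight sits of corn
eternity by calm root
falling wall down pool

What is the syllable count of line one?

Line one: starlight(2) + sits(1) + of(1) + corn(1) = 5

5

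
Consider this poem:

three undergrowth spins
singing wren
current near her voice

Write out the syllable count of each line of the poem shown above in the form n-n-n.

Line 1: three(1) + undergrowth(3) + spins(1) = 5
Line 2: singing(2) + wren(1) = 3
Line 3: current(2) + near(1) + her(1) + voice(1) = 5

5-3-5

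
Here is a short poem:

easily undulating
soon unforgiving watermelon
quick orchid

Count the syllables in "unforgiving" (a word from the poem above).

4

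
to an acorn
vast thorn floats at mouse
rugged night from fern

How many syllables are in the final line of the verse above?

The final line: rugged (2), night (1), from (1), fern (1) → 5

5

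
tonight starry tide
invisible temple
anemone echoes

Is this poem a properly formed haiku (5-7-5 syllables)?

Line 1: tonight (2), starry (2), tide (1) → 5 ✓
Line 2: invisible (4), temple (2) → 6 (expected 7)
Line 3: anemone (4), echoes (2) → 6 (expected 5)

No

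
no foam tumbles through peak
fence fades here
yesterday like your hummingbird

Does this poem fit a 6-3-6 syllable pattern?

No

Line 1: no (1), foam (1), tumbles (2), through (1), peak (1) → 6 ✓
Line 2: fence (1), fades (1), here (1) → 3 ✓
Line 3: yesterday (3), like (1), your (1), hummingbird (3) → 8 (expected 6)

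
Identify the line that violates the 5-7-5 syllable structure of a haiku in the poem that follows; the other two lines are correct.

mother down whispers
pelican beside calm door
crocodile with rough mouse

Line 1: mother (2), down (1), whispers (2) → 5 ✓
Line 2: pelican (3), beside (2), calm (1), door (1) → 7 ✓
Line 3: crocodile (3), with (1), rough (1), mouse (1) → 6 (expected 5)

Line 3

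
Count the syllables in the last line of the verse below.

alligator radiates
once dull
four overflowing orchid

The last line: four(1) + overflowing(4) + orchid(2) = 7

7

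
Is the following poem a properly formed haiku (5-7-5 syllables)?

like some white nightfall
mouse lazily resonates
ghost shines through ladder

Yes

Line 1: like(1) + some(1) + white(1) + nightfall(2) = 5 ✓
Line 2: mouse(1) + lazily(3) + resonates(3) = 7 ✓
Line 3: ghost(1) + shines(1) + through(1) + ladder(2) = 5 ✓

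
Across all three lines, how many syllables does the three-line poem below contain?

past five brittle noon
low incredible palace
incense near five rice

17

Line 1: past (1), five (1), brittle (2), noon (1) → 5
Line 2: low (1), incredible (4), palace (2) → 7
Line 3: incense (2), near (1), five (1), rice (1) → 5
Total: 5 + 7 + 5 = 17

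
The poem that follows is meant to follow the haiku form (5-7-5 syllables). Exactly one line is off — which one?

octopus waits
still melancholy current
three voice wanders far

Line 1

Line 1: octopus (3), waits (1) → 4 (expected 5)
Line 2: still (1), melancholy (4), current (2) → 7 ✓
Line 3: three (1), voice (1), wanders (2), far (1) → 5 ✓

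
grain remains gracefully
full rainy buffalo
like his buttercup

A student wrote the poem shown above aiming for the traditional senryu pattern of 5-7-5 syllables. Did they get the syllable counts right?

Line 1: grain(1) + remains(2) + gracefully(3) = 6 (expected 5)
Line 2: full(1) + rainy(2) + buffalo(3) = 6 (expected 7)
Line 3: like(1) + his(1) + buttercup(3) = 5 ✓

No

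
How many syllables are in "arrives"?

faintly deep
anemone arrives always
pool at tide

2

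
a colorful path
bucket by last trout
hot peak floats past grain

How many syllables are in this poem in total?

15

Line 1: "a colorful path": 1+3+1 = 5
Line 2: "bucket by last trout": 2+1+1+1 = 5
Line 3: "hot peak floats past grain": 1+1+1+1+1 = 5
Total: 5 + 5 + 5 = 15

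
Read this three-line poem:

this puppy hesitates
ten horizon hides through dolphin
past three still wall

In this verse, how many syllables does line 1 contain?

6

Line 1: "this puppy hesitates": 1+2+3 = 6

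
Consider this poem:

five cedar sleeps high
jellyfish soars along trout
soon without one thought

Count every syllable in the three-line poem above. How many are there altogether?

Line 1: "five cedar sleeps high": 1+2+1+1 = 5
Line 2: "jellyfish soars along trout": 3+1+2+1 = 7
Line 3: "soon without one thought": 1+2+1+1 = 5
Total: 5 + 7 + 5 = 17

17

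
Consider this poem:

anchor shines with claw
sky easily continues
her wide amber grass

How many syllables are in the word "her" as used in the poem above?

1

"her" has 1 syllable.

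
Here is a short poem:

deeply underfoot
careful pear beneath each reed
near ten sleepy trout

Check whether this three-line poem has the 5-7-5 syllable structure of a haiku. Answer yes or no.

Line 1: "deeply underfoot": 2+3 = 5 ✓
Line 2: "careful pear beneath each reed": 2+1+2+1+1 = 7 ✓
Line 3: "near ten sleepy trout": 1+1+2+1 = 5 ✓

Yes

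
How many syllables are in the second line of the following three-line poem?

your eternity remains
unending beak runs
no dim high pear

The second line: unending(3) + beak(1) + runs(1) = 5

5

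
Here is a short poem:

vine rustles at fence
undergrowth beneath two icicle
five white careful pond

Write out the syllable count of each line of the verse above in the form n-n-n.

5-9-5

Line 1: vine(1) + rustles(2) + at(1) + fence(1) = 5
Line 2: undergrowth(3) + beneath(2) + two(1) + icicle(3) = 9
Line 3: five(1) + white(1) + careful(2) + pond(1) = 5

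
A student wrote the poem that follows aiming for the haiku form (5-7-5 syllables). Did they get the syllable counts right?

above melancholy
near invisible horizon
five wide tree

Line 1: above (2), melancholy (4) → 6 (expected 5)
Line 2: near (1), invisible (4), horizon (3) → 8 (expected 7)
Line 3: five (1), wide (1), tree (1) → 3 (expected 5)

No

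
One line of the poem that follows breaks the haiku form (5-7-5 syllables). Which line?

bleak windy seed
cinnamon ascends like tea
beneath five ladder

Line 1: bleak(1) + windy(2) + seed(1) = 4 (expected 5)
Line 2: cinnamon(3) + ascends(2) + like(1) + tea(1) = 7 ✓
Line 3: beneath(2) + five(1) + ladder(2) = 5 ✓

The first line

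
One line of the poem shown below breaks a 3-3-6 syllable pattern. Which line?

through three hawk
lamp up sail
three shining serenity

The third line

Line 1: through (1), three (1), hawk (1) → 3 ✓
Line 2: lamp (1), up (1), sail (1) → 3 ✓
Line 3: three (1), shining (2), serenity (4) → 7 (expected 6)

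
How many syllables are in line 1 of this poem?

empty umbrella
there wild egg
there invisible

Line 1: empty (2), umbrella (3) → 5

5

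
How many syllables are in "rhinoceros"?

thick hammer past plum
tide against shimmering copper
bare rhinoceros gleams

4

"rhinoceros" has 4 syllables.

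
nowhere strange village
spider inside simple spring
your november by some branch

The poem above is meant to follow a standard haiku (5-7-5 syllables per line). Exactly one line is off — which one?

Line 1: nowhere(2) + strange(1) + village(2) = 5 ✓
Line 2: spider(2) + inside(2) + simple(2) + spring(1) = 7 ✓
Line 3: your(1) + november(3) + by(1) + some(1) + branch(1) = 7 (expected 5)

The third line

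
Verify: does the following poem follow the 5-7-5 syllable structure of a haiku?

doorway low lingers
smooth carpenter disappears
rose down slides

Line 1: doorway (2), low (1), lingers (2) → 5 ✓
Line 2: smooth (1), carpenter (3), disappears (3) → 7 ✓
Line 3: rose (1), down (1), slides (1) → 3 (expected 5)

No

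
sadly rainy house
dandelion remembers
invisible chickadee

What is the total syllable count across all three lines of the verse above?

Line 1: "sadly rainy house": 2+2+1 = 5
Line 2: "dandelion remembers": 4+3 = 7
Line 3: "invisible chickadee": 4+3 = 7
Total: 5 + 7 + 7 = 19

19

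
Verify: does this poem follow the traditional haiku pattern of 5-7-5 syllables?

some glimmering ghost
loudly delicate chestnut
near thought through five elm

Yes

Line 1: some (1), glimmering (3), ghost (1) → 5 ✓
Line 2: loudly (2), delicate (3), chestnut (2) → 7 ✓
Line 3: near (1), thought (1), through (1), five (1), elm (1) → 5 ✓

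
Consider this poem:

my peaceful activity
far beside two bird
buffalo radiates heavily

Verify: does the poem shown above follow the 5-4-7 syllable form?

No

Line 1: my(1) + peaceful(2) + activity(4) = 7 (expected 5)
Line 2: far(1) + beside(2) + two(1) + bird(1) = 5 (expected 4)
Line 3: buffalo(3) + radiates(3) + heavily(3) = 9 (expected 7)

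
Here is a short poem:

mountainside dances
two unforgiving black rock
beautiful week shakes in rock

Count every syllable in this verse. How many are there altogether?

19

Line 1: mountainside(3) + dances(2) = 5
Line 2: two(1) + unforgiving(4) + black(1) + rock(1) = 7
Line 3: beautiful(3) + week(1) + shakes(1) + in(1) + rock(1) = 7
Total: 5 + 7 + 7 = 19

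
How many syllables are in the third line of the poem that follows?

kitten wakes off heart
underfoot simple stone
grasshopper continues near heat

8

The third line: grasshopper (3), continues (3), near (1), heat (1) → 8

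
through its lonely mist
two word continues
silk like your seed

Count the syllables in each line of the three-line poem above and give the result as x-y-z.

5-5-4

Line 1: "through its lonely mist": 1+1+2+1 = 5
Line 2: "two word continues": 1+1+3 = 5
Line 3: "silk like your seed": 1+1+1+1 = 4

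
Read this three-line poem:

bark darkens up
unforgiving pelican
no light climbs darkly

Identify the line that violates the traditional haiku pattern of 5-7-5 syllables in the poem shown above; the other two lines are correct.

Line 1: bark(1) + darkens(2) + up(1) = 4 (expected 5)
Line 2: unforgiving(4) + pelican(3) = 7 ✓
Line 3: no(1) + light(1) + climbs(1) + darkly(2) = 5 ✓

The first line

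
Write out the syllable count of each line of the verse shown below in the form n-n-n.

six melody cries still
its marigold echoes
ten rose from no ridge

6-6-5

Line 1: six (1), melody (3), cries (1), still (1) → 6
Line 2: its (1), marigold (3), echoes (2) → 6
Line 3: ten (1), rose (1), from (1), no (1), ridge (1) → 5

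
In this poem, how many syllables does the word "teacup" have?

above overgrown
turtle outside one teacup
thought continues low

2

"teacup" has 2 syllables.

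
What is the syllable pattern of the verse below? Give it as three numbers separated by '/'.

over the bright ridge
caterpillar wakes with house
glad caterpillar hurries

5/7/7

Line 1: over (2), the (1), bright (1), ridge (1) → 5
Line 2: caterpillar (4), wakes (1), with (1), house (1) → 7
Line 3: glad (1), caterpillar (4), hurries (2) → 7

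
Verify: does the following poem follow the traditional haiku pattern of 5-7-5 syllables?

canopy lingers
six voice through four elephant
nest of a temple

Line 1: canopy (3), lingers (2) → 5 ✓
Line 2: six (1), voice (1), through (1), four (1), elephant (3) → 7 ✓
Line 3: nest (1), of (1), a (1), temple (2) → 5 ✓

Yes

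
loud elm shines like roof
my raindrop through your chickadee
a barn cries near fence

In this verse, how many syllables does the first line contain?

5

The first line: loud (1), elm (1), shines (1), like (1), roof (1) → 5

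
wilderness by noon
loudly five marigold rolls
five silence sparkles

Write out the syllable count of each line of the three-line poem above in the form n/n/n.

Line 1: "wilderness by noon": 3+1+1 = 5
Line 2: "loudly five marigold rolls": 2+1+3+1 = 7
Line 3: "five silence sparkles": 1+2+2 = 5

5/7/5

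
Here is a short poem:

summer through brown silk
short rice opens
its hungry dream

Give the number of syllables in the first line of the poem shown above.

The first line: "summer through brown silk": 2+1+1+1 = 5

5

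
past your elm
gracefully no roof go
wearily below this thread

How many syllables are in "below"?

"below" has 2 syllables.

2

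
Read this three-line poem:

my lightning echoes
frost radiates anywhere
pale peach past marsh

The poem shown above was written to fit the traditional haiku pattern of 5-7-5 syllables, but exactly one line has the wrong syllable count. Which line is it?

The third line

Line 1: "my lightning echoes": 1+2+2 = 5 ✓
Line 2: "frost radiates anywhere": 1+3+3 = 7 ✓
Line 3: "pale peach past marsh": 1+1+1+1 = 4 (expected 5)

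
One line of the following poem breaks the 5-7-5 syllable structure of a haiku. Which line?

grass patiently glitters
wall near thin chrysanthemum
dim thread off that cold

Line 1: grass(1) + patiently(3) + glitters(2) = 6 (expected 5)
Line 2: wall(1) + near(1) + thin(1) + chrysanthemum(4) = 7 ✓
Line 3: dim(1) + thread(1) + off(1) + that(1) + cold(1) = 5 ✓

Line 1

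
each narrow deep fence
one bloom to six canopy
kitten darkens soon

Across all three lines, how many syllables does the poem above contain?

Line 1: "each narrow deep fence": 1+2+1+1 = 5
Line 2: "one bloom to six canopy": 1+1+1+1+3 = 7
Line 3: "kitten darkens soon": 2+2+1 = 5
Total: 5 + 7 + 5 = 17

17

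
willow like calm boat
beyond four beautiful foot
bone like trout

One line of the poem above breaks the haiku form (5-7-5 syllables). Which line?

Line 1: willow (2), like (1), calm (1), boat (1) → 5 ✓
Line 2: beyond (2), four (1), beautiful (3), foot (1) → 7 ✓
Line 3: bone (1), like (1), trout (1) → 3 (expected 5)

Line 3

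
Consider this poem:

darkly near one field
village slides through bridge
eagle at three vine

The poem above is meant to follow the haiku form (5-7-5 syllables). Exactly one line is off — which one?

Line 2

Line 1: darkly (2), near (1), one (1), field (1) → 5 ✓
Line 2: village (2), slides (1), through (1), bridge (1) → 5 (expected 7)
Line 3: eagle (2), at (1), three (1), vine (1) → 5 ✓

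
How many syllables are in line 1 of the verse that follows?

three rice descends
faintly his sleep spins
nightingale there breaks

Line 1: three (1), rice (1), descends (2) → 4

4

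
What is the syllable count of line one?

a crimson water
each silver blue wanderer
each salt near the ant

5

Line one: a(1) + crimson(2) + water(2) = 5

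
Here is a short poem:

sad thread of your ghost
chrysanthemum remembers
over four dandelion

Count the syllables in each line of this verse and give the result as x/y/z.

5/7/7

Line 1: "sad thread of your ghost": 1+1+1+1+1 = 5
Line 2: "chrysanthemum remembers": 4+3 = 7
Line 3: "over four dandelion": 2+1+4 = 7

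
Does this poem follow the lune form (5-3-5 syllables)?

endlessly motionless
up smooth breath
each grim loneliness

Line 1: endlessly(3) + motionless(3) = 6 (expected 5)
Line 2: up(1) + smooth(1) + breath(1) = 3 ✓
Line 3: each(1) + grim(1) + loneliness(3) = 5 ✓

No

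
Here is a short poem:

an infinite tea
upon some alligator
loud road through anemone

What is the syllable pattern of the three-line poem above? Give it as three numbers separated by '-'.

5-7-7

Line 1: an (1), infinite (3), tea (1) → 5
Line 2: upon (2), some (1), alligator (4) → 7
Line 3: loud (1), road (1), through (1), anemone (4) → 7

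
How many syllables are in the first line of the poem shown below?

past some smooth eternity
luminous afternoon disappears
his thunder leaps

The first line: past(1) + some(1) + smooth(1) + eternity(4) = 7

7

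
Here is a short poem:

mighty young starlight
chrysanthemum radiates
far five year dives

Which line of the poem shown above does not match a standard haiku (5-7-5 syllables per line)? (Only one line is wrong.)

Line 3

Line 1: mighty(2) + young(1) + starlight(2) = 5 ✓
Line 2: chrysanthemum(4) + radiates(3) = 7 ✓
Line 3: far(1) + five(1) + year(1) + dives(1) = 4 (expected 5)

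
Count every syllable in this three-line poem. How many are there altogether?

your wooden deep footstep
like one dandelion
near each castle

Line 1: your (1), wooden (2), deep (1), footstep (2) → 6
Line 2: like (1), one (1), dandelion (4) → 6
Line 3: near (1), each (1), castle (2) → 4
Total: 6 + 6 + 4 = 16

16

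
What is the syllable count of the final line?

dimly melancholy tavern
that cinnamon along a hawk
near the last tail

The final line: near (1), the (1), last (1), tail (1) → 4

4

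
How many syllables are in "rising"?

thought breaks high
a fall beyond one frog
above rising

"rising" has 2 syllables.

2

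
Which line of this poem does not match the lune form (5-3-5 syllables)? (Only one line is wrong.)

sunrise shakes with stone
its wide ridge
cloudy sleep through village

Line 1: sunrise (2), shakes (1), with (1), stone (1) → 5 ✓
Line 2: its (1), wide (1), ridge (1) → 3 ✓
Line 3: cloudy (2), sleep (1), through (1), village (2) → 6 (expected 5)

The third line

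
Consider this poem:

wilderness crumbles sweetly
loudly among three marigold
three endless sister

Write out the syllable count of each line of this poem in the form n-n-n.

7-8-5

Line 1: wilderness (3), crumbles (2), sweetly (2) → 7
Line 2: loudly (2), among (2), three (1), marigold (3) → 8
Line 3: three (1), endless (2), sister (2) → 5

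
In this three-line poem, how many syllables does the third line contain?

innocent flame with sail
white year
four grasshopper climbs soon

6

The third line: four(1) + grasshopper(3) + climbs(1) + soon(1) = 6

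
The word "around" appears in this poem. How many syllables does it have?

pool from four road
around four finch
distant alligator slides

2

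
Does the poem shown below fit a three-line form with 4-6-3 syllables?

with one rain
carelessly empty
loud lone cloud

No

Line 1: with(1) + one(1) + rain(1) = 3 (expected 4)
Line 2: carelessly(3) + empty(2) = 5 (expected 6)
Line 3: loud(1) + lone(1) + cloud(1) = 3 ✓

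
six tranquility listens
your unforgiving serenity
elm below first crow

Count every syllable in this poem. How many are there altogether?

Line 1: "six tranquility listens": 1+4+2 = 7
Line 2: "your unforgiving serenity": 1+4+4 = 9
Line 3: "elm below first crow": 1+2+1+1 = 5
Total: 7 + 9 + 5 = 21

21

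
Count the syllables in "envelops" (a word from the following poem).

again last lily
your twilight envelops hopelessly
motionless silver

"envelops" has 3 syllables.

3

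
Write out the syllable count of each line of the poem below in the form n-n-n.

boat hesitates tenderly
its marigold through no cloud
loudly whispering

7-7-5

Line 1: boat (1), hesitates (3), tenderly (3) → 7
Line 2: its (1), marigold (3), through (1), no (1), cloud (1) → 7
Line 3: loudly (2), whispering (3) → 5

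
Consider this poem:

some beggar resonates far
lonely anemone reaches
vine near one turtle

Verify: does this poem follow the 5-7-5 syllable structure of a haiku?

No

Line 1: some (1), beggar (2), resonates (3), far (1) → 7 (expected 5)
Line 2: lonely (2), anemone (4), reaches (2) → 8 (expected 7)
Line 3: vine (1), near (1), one (1), turtle (2) → 5 ✓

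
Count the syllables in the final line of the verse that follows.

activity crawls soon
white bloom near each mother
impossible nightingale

7

The final line: "impossible nightingale": 4+3 = 7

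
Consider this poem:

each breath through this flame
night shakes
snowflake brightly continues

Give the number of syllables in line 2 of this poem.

Line 2: night(1) + shakes(1) = 2

2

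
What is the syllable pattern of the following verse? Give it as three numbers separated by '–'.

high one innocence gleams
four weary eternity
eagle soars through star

Line 1: high (1), one (1), innocence (3), gleams (1) → 6
Line 2: four (1), weary (2), eternity (4) → 7
Line 3: eagle (2), soars (1), through (1), star (1) → 5

6–7–5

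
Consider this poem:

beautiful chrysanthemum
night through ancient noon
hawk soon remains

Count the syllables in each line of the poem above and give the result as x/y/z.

7/5/4

Line 1: "beautiful chrysanthemum": 3+4 = 7
Line 2: "night through ancient noon": 1+1+2+1 = 5
Line 3: "hawk soon remains": 1+1+2 = 4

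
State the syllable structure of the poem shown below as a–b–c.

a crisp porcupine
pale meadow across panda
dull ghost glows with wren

5–7–5

Line 1: a(1) + crisp(1) + porcupine(3) = 5
Line 2: pale(1) + meadow(2) + across(2) + panda(2) = 7
Line 3: dull(1) + ghost(1) + glows(1) + with(1) + wren(1) = 5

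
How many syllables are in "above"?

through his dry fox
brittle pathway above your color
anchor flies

2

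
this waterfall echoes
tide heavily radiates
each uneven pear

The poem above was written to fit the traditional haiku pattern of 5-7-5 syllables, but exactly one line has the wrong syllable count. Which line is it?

The first line

Line 1: "this waterfall echoes": 1+3+2 = 6 (expected 5)
Line 2: "tide heavily radiates": 1+3+3 = 7 ✓
Line 3: "each uneven pear": 1+3+1 = 5 ✓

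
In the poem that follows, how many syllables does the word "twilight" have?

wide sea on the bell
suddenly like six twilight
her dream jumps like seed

2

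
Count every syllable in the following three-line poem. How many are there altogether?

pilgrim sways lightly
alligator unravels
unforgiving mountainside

19

Line 1: pilgrim(2) + sways(1) + lightly(2) = 5
Line 2: alligator(4) + unravels(3) = 7
Line 3: unforgiving(4) + mountainside(3) = 7
Total: 5 + 7 + 7 = 19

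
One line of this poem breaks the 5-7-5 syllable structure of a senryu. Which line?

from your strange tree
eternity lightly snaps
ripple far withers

Line 1: "from your strange tree": 1+1+1+1 = 4 (expected 5)
Line 2: "eternity lightly snaps": 4+2+1 = 7 ✓
Line 3: "ripple far withers": 2+1+2 = 5 ✓

Line 1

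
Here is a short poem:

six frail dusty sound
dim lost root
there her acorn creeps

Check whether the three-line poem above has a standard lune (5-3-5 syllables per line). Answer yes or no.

Line 1: six (1), frail (1), dusty (2), sound (1) → 5 ✓
Line 2: dim (1), lost (1), root (1) → 3 ✓
Line 3: there (1), her (1), acorn (2), creeps (1) → 5 ✓

Yes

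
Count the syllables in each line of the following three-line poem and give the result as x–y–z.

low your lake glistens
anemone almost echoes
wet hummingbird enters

Line 1: low(1) + your(1) + lake(1) + glistens(2) = 5
Line 2: anemone(4) + almost(2) + echoes(2) = 8
Line 3: wet(1) + hummingbird(3) + enters(2) = 6

5–8–6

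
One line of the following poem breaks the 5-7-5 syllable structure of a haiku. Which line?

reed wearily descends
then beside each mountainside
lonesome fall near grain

Line 1: "reed wearily descends": 1+3+2 = 6 (expected 5)
Line 2: "then beside each mountainside": 1+2+1+3 = 7 ✓
Line 3: "lonesome fall near grain": 2+1+1+1 = 5 ✓

Line 1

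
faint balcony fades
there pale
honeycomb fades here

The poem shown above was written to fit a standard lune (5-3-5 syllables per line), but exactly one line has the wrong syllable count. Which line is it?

Line 1: "faint balcony fades": 1+3+1 = 5 ✓
Line 2: "there pale": 1+1 = 2 (expected 3)
Line 3: "honeycomb fades here": 3+1+1 = 5 ✓

The second line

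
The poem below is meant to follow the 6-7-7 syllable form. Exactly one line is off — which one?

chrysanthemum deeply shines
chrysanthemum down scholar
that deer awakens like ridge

The first line

Line 1: chrysanthemum (4), deeply (2), shines (1) → 7 (expected 6)
Line 2: chrysanthemum (4), down (1), scholar (2) → 7 ✓
Line 3: that (1), deer (1), awakens (3), like (1), ridge (1) → 7 ✓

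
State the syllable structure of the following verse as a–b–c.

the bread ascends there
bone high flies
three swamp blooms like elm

Line 1: "the bread ascends there": 1+1+2+1 = 5
Line 2: "bone high flies": 1+1+1 = 3
Line 3: "three swamp blooms like elm": 1+1+1+1+1 = 5

5–3–5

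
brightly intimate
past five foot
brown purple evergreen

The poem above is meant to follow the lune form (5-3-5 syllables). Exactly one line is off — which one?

The third line

Line 1: brightly (2), intimate (3) → 5 ✓
Line 2: past (1), five (1), foot (1) → 3 ✓
Line 3: brown (1), purple (2), evergreen (3) → 6 (expected 5)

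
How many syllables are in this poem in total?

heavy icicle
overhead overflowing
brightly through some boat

Line 1: heavy (2), icicle (3) → 5
Line 2: overhead (3), overflowing (4) → 7
Line 3: brightly (2), through (1), some (1), boat (1) → 5
Total: 5 + 7 + 5 = 17

17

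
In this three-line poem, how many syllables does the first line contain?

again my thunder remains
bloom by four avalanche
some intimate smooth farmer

The first line: "again my thunder remains": 2+1+2+2 = 7

7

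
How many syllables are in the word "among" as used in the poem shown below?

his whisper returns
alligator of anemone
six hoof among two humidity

2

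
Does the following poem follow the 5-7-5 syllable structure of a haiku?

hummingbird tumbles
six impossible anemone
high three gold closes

Line 1: "hummingbird tumbles": 3+2 = 5 ✓
Line 2: "six impossible anemone": 1+4+4 = 9 (expected 7)
Line 3: "high three gold closes": 1+1+1+2 = 5 ✓

No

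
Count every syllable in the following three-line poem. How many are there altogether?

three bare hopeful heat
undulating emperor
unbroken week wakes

17

Line 1: "three bare hopeful heat": 1+1+2+1 = 5
Line 2: "undulating emperor": 4+3 = 7
Line 3: "unbroken week wakes": 3+1+1 = 5
Total: 5 + 7 + 5 = 17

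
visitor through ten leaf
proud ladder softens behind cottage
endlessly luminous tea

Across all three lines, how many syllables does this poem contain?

Line 1: visitor (3), through (1), ten (1), leaf (1) → 6
Line 2: proud (1), ladder (2), softens (2), behind (2), cottage (2) → 9
Line 3: endlessly (3), luminous (3), tea (1) → 7
Total: 6 + 9 + 7 = 22

22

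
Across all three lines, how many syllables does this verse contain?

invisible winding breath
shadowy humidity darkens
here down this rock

20

Line 1: invisible(4) + winding(2) + breath(1) = 7
Line 2: shadowy(3) + humidity(4) + darkens(2) = 9
Line 3: here(1) + down(1) + this(1) + rock(1) = 4
Total: 7 + 9 + 4 = 20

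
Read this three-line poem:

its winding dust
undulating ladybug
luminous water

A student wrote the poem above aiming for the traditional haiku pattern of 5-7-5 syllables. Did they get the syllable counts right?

Line 1: "its winding dust": 1+2+1 = 4 (expected 5)
Line 2: "undulating ladybug": 4+3 = 7 ✓
Line 3: "luminous water": 3+2 = 5 ✓

No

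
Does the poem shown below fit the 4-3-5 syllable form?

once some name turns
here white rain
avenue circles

Line 1: once (1), some (1), name (1), turns (1) → 4 ✓
Line 2: here (1), white (1), rain (1) → 3 ✓
Line 3: avenue (3), circles (2) → 5 ✓

Yes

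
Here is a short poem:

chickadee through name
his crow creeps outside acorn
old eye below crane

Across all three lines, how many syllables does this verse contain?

17

Line 1: chickadee(3) + through(1) + name(1) = 5
Line 2: his(1) + crow(1) + creeps(1) + outside(2) + acorn(2) = 7
Line 3: old(1) + eye(1) + below(2) + crane(1) = 5
Total: 5 + 7 + 5 = 17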